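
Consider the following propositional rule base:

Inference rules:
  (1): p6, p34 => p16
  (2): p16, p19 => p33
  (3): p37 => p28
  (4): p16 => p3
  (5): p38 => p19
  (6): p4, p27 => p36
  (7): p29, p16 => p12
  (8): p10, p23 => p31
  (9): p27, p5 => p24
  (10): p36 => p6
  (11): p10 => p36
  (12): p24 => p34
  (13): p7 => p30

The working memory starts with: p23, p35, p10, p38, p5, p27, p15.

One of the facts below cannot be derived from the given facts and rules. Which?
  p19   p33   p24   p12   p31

Round 1: (5) [p38 => p19]; (8) [p10, p23 => p31]; (9) [p27, p5 => p24]; (11) [p10 => p36]. New: p19, p31, p24, p36.
Round 2: (10) [p36 => p6]; (12) [p24 => p34]. New: p6, p34.
Round 3: (1) [p6, p34 => p16]. New: p16.
Round 4: (2) [p16, p19 => p33]; (4) [p16 => p3]. New: p33, p3.
Derived: p31 (round 1), p24 (round 1), p19 (round 1), p33 (round 4). p12 never appears in any round.

p12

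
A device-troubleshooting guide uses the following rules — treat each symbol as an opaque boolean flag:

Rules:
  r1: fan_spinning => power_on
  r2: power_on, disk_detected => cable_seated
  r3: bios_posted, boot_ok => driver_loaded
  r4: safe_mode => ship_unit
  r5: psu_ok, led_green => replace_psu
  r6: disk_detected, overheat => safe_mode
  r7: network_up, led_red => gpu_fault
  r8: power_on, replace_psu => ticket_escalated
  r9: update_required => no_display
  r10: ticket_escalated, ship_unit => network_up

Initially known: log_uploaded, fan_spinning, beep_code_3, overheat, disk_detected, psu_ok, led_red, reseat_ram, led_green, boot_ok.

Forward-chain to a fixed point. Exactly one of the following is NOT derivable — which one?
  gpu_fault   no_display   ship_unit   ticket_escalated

Round 1 — r1, r5, r6, derive power_on, replace_psu, safe_mode.
Round 2 — r2, r4, r8, derive cable_seated, ship_unit, ticket_escalated.
Round 3 — r10, derive network_up.
Round 4 — r7, derive gpu_fault.
Derived: gpu_fault (round 4), ticket_escalated (round 2), ship_unit (round 2). no_display never appears in any round.

no_display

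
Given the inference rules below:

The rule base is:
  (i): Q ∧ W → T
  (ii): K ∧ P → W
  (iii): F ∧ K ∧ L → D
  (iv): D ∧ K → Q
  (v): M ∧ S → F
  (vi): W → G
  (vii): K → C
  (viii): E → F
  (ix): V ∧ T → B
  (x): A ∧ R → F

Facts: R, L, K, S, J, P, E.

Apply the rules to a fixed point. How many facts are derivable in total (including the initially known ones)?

[1] (ii) [K ∧ P → W]; (vii) [K → C]; (viii) [E → F]. ⇒ new: W, C, F.
[2] (iii) [F ∧ K ∧ L → D]; (vi) [W → G]. ⇒ new: D, G.
[3] (iv) [D ∧ K → Q]. ⇒ new: Q.
[4] (i) [Q ∧ W → T]. ⇒ new: T.
Closure: {C, D, E, F, G, J, K, L, P, Q, R, S, T, W} — 14 facts.

14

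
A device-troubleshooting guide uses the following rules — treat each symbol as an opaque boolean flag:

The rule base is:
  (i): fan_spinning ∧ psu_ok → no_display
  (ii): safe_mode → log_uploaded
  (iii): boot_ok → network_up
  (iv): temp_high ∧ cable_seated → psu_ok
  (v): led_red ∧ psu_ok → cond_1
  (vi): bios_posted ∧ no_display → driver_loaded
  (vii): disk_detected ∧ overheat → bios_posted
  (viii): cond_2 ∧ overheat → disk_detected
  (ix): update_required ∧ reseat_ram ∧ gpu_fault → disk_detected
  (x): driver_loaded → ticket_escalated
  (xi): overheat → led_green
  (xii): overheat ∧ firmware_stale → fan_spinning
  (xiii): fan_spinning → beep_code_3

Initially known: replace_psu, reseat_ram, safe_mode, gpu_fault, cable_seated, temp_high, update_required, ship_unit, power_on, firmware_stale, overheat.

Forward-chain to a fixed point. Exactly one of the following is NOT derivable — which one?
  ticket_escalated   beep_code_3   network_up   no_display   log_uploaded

network_up

[1] (ii) [safe_mode → log_uploaded]; (iv) [temp_high ∧ cable_seated → psu_ok]; (ix) [update_required ∧ reseat_ram ∧ gpu_fault → disk_detected]; (xi) [overheat → led_green]; (xii) [overheat ∧ firmware_stale → fan_spinning]. ⇒ new: log_uploaded, psu_ok, disk_detected, led_green, fan_spinning.
[2] (i) [fan_spinning ∧ psu_ok → no_display]; (vii) [disk_detected ∧ overheat → bios_posted]; (xiii) [fan_spinning → beep_code_3]. ⇒ new: no_display, bios_posted, beep_code_3.
[3] (vi) [bios_posted ∧ no_display → driver_loaded]. ⇒ new: driver_loaded.
[4] (x) [driver_loaded → ticket_escalated]. ⇒ new: ticket_escalated.
Derived: log_uploaded (round 1), no_display (round 2), beep_code_3 (round 2), ticket_escalated (round 4). network_up never appears in any round.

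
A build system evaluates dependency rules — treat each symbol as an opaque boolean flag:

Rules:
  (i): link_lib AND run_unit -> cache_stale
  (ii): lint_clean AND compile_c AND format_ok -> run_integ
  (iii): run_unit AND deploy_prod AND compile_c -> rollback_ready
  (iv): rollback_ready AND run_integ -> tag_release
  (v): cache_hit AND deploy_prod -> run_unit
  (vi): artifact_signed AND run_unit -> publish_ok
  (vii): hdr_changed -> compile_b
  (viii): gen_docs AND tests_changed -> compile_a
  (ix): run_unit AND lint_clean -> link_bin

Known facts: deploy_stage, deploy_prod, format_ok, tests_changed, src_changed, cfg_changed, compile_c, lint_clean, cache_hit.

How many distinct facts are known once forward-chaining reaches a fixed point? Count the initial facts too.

Round 1: (ii) [lint_clean AND compile_c AND format_ok -> run_integ]; (v) [cache_hit AND deploy_prod -> run_unit]. Adds run_integ, run_unit.
Round 2: (iii) [run_unit AND deploy_prod AND compile_c -> rollback_ready]; (ix) [run_unit AND lint_clean -> link_bin]. Adds rollback_ready, link_bin.
Round 3: (iv) [rollback_ready AND run_integ -> tag_release]. Adds tag_release.
Closure: {cache_hit, cfg_changed, compile_c, deploy_prod, deploy_stage, format_ok, link_bin, lint_clean, rollback_ready, run_integ, run_unit, src_changed, tag_release, tests_changed} — 14 facts.

14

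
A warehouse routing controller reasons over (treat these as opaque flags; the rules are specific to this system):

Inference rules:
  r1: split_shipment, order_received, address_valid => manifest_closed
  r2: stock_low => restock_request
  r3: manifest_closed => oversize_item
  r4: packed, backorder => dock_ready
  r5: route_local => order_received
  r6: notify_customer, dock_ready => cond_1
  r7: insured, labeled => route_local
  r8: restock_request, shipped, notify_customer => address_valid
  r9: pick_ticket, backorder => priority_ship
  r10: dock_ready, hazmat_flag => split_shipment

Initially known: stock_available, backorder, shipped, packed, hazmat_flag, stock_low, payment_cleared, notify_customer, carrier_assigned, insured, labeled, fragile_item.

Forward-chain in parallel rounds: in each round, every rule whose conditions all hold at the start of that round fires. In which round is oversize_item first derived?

Round 1 — r2, r4, r7, derive restock_request, dock_ready, route_local.
Round 2 — r5, r6, r8, r10, derive order_received, cond_1, address_valid, split_shipment.
Round 3 — r1, derive manifest_closed.
Round 4 — r3, derive oversize_item.
oversize_item first appears in round 4.

4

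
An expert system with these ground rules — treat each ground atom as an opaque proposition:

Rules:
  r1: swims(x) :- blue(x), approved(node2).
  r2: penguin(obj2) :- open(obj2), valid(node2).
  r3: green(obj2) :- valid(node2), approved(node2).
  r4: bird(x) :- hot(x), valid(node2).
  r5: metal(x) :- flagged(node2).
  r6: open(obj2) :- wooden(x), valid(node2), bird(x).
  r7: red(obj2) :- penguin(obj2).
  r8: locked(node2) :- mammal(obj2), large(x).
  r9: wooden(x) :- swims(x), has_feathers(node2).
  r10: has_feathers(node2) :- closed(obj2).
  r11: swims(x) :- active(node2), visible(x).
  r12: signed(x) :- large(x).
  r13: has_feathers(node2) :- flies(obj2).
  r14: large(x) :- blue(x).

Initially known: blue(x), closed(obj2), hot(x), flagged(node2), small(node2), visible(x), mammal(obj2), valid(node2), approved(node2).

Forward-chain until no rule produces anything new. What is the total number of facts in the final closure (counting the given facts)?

Round 1 — r1, r3, r4, r5, r10, r14, derive swims(x), green(obj2), bird(x), metal(x), has_feathers(node2), large(x).
Round 2 — r8, r9, r12, derive locked(node2), wooden(x), signed(x).
Round 3 — r6, derive open(obj2).
Round 4 — r2, derive penguin(obj2).
Round 5 — r7, derive red(obj2).
Closure: {approved(node2), bird(x), blue(x), closed(obj2), flagged(node2), green(obj2), has_feathers(node2), hot(x), large(x), locked(node2), mammal(obj2), metal(x), open(obj2), penguin(obj2), red(obj2), signed(x), small(node2), swims(x), valid(node2), visible(x), wooden(x)} — 21 facts.

21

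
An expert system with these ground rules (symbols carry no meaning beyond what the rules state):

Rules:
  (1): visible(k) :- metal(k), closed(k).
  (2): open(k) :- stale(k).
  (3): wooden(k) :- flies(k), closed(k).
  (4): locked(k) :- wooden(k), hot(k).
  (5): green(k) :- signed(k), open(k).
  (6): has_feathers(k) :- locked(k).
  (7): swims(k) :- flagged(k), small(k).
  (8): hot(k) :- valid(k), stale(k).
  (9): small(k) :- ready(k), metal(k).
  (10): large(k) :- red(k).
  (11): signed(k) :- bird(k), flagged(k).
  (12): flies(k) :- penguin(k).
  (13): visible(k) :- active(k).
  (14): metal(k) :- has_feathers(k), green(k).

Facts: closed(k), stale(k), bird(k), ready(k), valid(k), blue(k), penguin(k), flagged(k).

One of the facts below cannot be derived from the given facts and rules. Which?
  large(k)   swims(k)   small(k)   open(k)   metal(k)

large(k)

Round 1: (2) [open(k) :- stale(k).]; (8) [hot(k) :- valid(k), stale(k).]; (11) [signed(k) :- bird(k), flagged(k).]; (12) [flies(k) :- penguin(k).]. Adds open(k), hot(k), signed(k), flies(k).
Round 2: (3) [wooden(k) :- flies(k), closed(k).]; (5) [green(k) :- signed(k), open(k).]. Adds wooden(k), green(k).
Round 3: (4) [locked(k) :- wooden(k), hot(k).]. Adds locked(k).
Round 4: (6) [has_feathers(k) :- locked(k).]. Adds has_feathers(k).
Round 5: (14) [metal(k) :- has_feathers(k), green(k).]. Adds metal(k).
Round 6: (1) [visible(k) :- metal(k), closed(k).]; (9) [small(k) :- ready(k), metal(k).]. Adds visible(k), small(k).
Round 7: (7) [swims(k) :- flagged(k), small(k).]. Adds swims(k).
Derived: swims(k) (round 7), metal(k) (round 5), small(k) (round 6), open(k) (round 1). large(k) never appears in any round.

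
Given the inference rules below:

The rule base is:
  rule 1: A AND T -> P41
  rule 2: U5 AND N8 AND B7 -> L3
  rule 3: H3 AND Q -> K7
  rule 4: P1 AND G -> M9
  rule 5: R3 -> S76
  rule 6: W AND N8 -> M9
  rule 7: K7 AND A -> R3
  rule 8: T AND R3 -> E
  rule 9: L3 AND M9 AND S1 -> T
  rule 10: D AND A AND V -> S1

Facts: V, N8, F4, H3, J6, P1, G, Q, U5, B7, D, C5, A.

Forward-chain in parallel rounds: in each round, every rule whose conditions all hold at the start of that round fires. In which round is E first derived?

3

[1] rule 2 [U5 AND N8 AND B7 -> L3]; rule 3 [H3 AND Q -> K7]; rule 4 [P1 AND G -> M9]; rule 10 [D AND A AND V -> S1]. ⇒ new: L3, K7, M9, S1.
[2] rule 7 [K7 AND A -> R3]; rule 9 [L3 AND M9 AND S1 -> T]. ⇒ new: R3, T.
[3] rule 1 [A AND T -> P41]; rule 5 [R3 -> S76]; rule 8 [T AND R3 -> E]. ⇒ new: P41, S76, E.
E first appears in round 3.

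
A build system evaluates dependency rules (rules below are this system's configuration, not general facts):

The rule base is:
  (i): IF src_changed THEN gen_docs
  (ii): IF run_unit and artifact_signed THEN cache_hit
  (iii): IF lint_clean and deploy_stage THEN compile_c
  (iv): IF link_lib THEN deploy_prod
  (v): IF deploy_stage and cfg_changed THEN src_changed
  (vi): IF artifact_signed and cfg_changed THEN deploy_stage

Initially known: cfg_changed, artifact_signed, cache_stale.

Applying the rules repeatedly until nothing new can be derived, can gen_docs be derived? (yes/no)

Round 1 fires (vi), giving deploy_stage.
Round 2 fires (v), giving src_changed.
Round 3 fires (i), giving gen_docs.
gen_docs appears in round 3, so it is derivable.

yes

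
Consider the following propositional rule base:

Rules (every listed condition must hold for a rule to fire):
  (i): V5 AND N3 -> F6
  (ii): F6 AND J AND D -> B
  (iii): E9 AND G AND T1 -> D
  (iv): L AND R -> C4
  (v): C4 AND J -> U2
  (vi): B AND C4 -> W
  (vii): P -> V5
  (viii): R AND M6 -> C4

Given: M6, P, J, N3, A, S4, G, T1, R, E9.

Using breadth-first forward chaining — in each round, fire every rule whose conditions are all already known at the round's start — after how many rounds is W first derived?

Round 1: (iii) [E9 AND G AND T1 -> D]; (vii) [P -> V5]; (viii) [R AND M6 -> C4]. Adds D, V5, C4.
Round 2: (i) [V5 AND N3 -> F6]; (v) [C4 AND J -> U2]. Adds F6, U2.
Round 3: (ii) [F6 AND J AND D -> B]. Adds B.
Round 4: (vi) [B AND C4 -> W]. Adds W.
W first appears in round 4.

4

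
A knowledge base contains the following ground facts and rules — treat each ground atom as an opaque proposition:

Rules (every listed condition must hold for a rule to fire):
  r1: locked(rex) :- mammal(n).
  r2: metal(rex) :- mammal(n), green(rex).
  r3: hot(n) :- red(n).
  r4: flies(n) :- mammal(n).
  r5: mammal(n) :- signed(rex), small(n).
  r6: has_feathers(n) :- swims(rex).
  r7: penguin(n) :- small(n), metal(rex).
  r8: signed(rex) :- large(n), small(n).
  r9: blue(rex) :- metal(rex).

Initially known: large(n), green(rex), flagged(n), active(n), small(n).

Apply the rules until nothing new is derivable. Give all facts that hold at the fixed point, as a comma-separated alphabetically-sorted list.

[1] r8 [signed(rex) :- large(n), small(n).]. ⇒ new: signed(rex).
[2] r5 [mammal(n) :- signed(rex), small(n).]. ⇒ new: mammal(n).
[3] r1 [locked(rex) :- mammal(n).]; r2 [metal(rex) :- mammal(n), green(rex).]; r4 [flies(n) :- mammal(n).]. ⇒ new: locked(rex), metal(rex), flies(n).
[4] r7 [penguin(n) :- small(n), metal(rex).]; r9 [blue(rex) :- metal(rex).]. ⇒ new: penguin(n), blue(rex).

active(n), blue(rex), flagged(n), flies(n), green(rex), large(n), locked(rex), mammal(n), metal(rex), penguin(n), signed(rex), small(n)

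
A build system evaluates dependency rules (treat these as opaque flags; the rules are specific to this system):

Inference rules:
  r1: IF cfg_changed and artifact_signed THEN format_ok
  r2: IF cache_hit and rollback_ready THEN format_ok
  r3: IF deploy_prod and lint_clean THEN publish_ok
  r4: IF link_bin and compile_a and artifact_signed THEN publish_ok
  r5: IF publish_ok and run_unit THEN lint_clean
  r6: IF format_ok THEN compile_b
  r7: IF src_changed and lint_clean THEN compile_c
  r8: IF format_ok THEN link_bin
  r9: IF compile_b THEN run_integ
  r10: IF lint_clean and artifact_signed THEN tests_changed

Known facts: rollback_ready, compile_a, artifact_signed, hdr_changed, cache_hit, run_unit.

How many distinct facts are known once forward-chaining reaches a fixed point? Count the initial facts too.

Round 1: r2 [IF cache_hit and rollback_ready THEN format_ok]. Adds format_ok.
Round 2: r6 [IF format_ok THEN compile_b]; r8 [IF format_ok THEN link_bin]. Adds compile_b, link_bin.
Round 3: r4 [IF link_bin and compile_a and artifact_signed THEN publish_ok]; r9 [IF compile_b THEN run_integ]. Adds publish_ok, run_integ.
Round 4: r5 [IF publish_ok and run_unit THEN lint_clean]. Adds lint_clean.
Round 5: r10 [IF lint_clean and artifact_signed THEN tests_changed]. Adds tests_changed.
Closure: {artifact_signed, cache_hit, compile_a, compile_b, format_ok, hdr_changed, link_bin, lint_clean, publish_ok, rollback_ready, run_integ, run_unit, tests_changed} — 13 facts.

13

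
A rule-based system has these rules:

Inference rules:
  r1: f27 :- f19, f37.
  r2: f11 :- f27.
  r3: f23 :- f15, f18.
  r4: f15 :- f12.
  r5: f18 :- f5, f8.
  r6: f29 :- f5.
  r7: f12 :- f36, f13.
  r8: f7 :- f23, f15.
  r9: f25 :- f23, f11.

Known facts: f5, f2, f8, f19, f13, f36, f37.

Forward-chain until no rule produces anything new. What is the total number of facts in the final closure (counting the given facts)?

[1] r1 [f27 :- f19, f37.]; r5 [f18 :- f5, f8.]; r6 [f29 :- f5.]; r7 [f12 :- f36, f13.]. ⇒ new: f27, f18, f29, f12.
[2] r2 [f11 :- f27.]; r4 [f15 :- f12.]. ⇒ new: f11, f15.
[3] r3 [f23 :- f15, f18.]. ⇒ new: f23.
[4] r8 [f7 :- f23, f15.]; r9 [f25 :- f23, f11.]. ⇒ new: f7, f25.
Closure: {f11, f12, f13, f15, f18, f19, f2, f23, f25, f27, f29, f36, f37, f5, f7, f8} — 16 facts.

16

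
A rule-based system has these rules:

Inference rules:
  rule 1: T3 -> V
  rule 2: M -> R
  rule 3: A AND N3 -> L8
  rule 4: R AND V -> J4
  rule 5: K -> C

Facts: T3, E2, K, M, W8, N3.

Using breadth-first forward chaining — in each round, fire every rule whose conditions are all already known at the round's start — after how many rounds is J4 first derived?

2

Round 1: rule 1 [T3 -> V]; rule 2 [M -> R]; rule 5 [K -> C]. Adds V, R, C.
Round 2: rule 4 [R AND V -> J4]. Adds J4.
J4 first appears in round 2.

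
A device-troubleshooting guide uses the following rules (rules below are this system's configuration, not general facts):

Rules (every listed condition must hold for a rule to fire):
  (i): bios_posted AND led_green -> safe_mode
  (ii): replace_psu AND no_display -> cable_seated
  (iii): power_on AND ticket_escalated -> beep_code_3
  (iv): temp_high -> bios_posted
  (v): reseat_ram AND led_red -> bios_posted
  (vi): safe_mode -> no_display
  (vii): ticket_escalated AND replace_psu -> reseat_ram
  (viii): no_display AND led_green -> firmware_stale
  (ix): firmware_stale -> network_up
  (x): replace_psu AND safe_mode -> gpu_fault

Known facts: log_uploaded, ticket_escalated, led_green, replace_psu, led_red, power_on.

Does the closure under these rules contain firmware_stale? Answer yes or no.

Round 1 — (iii), (vii), derive beep_code_3, reseat_ram.
Round 2 — (v), derive bios_posted.
Round 3 — (i), derive safe_mode.
Round 4 — (vi), (x), derive no_display, gpu_fault.
Round 5 — (ii), (viii), derive cable_seated, firmware_stale.
Round 6 — (ix), derive network_up.
firmware_stale appears in round 5, so it is derivable.

yes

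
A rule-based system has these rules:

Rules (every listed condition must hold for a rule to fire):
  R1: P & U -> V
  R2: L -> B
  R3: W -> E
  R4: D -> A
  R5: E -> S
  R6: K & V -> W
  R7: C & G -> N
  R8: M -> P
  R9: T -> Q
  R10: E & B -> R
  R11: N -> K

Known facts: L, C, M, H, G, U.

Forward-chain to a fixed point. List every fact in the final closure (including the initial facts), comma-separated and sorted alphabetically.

B, C, E, G, H, K, L, M, N, P, R, S, U, V, W

Round 1 — R2, R7, R8, derive B, N, P.
Round 2 — R1, R11, derive V, K.
Round 3 — R6, derive W.
Round 4 — R3, derive E.
Round 5 — R5, R10, derive S, R.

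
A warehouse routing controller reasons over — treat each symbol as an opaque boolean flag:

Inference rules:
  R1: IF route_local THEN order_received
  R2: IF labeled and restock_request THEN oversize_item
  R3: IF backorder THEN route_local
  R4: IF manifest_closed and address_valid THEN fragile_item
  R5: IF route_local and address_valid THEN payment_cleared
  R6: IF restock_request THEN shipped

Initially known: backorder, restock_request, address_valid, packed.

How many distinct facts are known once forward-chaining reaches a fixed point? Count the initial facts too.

8

Round 1 — R3, R6, derive route_local, shipped.
Round 2 — R1, R5, derive order_received, payment_cleared.
Closure: {address_valid, backorder, order_received, packed, payment_cleared, restock_request, route_local, shipped} — 8 facts.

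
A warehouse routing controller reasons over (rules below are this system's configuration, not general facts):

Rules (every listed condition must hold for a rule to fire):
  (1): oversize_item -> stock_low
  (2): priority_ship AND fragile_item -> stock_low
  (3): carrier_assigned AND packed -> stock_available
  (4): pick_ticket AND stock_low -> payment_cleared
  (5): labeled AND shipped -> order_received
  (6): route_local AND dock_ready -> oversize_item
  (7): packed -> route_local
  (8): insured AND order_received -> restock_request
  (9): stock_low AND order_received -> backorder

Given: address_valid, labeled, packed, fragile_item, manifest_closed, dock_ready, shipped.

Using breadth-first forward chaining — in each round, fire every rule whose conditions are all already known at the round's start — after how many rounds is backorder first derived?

4

Round 1 — (5), (7), derive order_received, route_local.
Round 2 — (6), derive oversize_item.
Round 3 — (1), derive stock_low.
Round 4 — (9), derive backorder.
backorder first appears in round 4.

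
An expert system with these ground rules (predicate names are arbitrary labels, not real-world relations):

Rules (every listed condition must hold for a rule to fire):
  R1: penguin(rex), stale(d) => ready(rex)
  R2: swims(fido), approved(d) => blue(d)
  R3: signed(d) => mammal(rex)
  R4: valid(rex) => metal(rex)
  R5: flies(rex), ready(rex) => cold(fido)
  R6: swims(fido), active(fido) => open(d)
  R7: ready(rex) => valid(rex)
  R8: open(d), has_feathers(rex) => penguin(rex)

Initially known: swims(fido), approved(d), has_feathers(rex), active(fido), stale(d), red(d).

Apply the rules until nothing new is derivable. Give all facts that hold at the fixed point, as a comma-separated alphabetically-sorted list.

active(fido), approved(d), blue(d), has_feathers(rex), metal(rex), open(d), penguin(rex), ready(rex), red(d), stale(d), swims(fido), valid(rex)

Round 1 fires R2, R6, giving blue(d), open(d).
Round 2 fires R8, giving penguin(rex).
Round 3 fires R1, giving ready(rex).
Round 4 fires R7, giving valid(rex).
Round 5 fires R4, giving metal(rex).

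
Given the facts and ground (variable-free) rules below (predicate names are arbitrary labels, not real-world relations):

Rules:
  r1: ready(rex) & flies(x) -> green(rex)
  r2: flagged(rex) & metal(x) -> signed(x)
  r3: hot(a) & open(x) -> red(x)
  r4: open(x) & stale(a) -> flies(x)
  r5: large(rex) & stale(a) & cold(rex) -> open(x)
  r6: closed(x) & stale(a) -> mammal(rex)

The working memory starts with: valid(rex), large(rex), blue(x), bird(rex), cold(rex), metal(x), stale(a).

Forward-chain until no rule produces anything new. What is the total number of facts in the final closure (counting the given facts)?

Round 1: r5 [large(rex) & stale(a) & cold(rex) -> open(x)]. New: open(x).
Round 2: r4 [open(x) & stale(a) -> flies(x)]. New: flies(x).
Closure: {bird(rex), blue(x), cold(rex), flies(x), large(rex), metal(x), open(x), stale(a), valid(rex)} — 9 facts.

9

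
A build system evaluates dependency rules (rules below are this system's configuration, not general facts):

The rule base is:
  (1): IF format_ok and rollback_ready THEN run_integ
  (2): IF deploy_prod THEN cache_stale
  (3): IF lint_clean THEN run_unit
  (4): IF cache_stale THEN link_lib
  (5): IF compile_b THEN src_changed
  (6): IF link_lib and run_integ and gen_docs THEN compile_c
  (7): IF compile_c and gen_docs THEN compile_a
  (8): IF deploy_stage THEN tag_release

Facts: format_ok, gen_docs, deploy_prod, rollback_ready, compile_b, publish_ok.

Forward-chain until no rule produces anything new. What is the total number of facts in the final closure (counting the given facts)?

Round 1: (1) [IF format_ok and rollback_ready THEN run_integ]; (2) [IF deploy_prod THEN cache_stale]; (5) [IF compile_b THEN src_changed]. New: run_integ, cache_stale, src_changed.
Round 2: (4) [IF cache_stale THEN link_lib]. New: link_lib.
Round 3: (6) [IF link_lib and run_integ and gen_docs THEN compile_c]. New: compile_c.
Round 4: (7) [IF compile_c and gen_docs THEN compile_a]. New: compile_a.
Closure: {cache_stale, compile_a, compile_b, compile_c, deploy_prod, format_ok, gen_docs, link_lib, publish_ok, rollback_ready, run_integ, src_changed} — 12 facts.

12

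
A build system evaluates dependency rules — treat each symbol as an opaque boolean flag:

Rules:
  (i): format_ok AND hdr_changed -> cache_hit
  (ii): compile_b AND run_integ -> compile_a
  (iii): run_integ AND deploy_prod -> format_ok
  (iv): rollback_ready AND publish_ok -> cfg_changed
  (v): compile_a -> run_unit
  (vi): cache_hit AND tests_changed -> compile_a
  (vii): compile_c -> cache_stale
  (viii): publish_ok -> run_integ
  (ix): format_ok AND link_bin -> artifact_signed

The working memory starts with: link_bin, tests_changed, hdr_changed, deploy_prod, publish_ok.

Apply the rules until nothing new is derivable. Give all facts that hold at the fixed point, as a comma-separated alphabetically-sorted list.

Round 1: (viii) [publish_ok -> run_integ]. Adds run_integ.
Round 2: (iii) [run_integ AND deploy_prod -> format_ok]. Adds format_ok.
Round 3: (i) [format_ok AND hdr_changed -> cache_hit]; (ix) [format_ok AND link_bin -> artifact_signed]. Adds cache_hit, artifact_signed.
Round 4: (vi) [cache_hit AND tests_changed -> compile_a]. Adds compile_a.
Round 5: (v) [compile_a -> run_unit]. Adds run_unit.

artifact_signed, cache_hit, compile_a, deploy_prod, format_ok, hdr_changed, link_bin, publish_ok, run_integ, run_unit, tests_changed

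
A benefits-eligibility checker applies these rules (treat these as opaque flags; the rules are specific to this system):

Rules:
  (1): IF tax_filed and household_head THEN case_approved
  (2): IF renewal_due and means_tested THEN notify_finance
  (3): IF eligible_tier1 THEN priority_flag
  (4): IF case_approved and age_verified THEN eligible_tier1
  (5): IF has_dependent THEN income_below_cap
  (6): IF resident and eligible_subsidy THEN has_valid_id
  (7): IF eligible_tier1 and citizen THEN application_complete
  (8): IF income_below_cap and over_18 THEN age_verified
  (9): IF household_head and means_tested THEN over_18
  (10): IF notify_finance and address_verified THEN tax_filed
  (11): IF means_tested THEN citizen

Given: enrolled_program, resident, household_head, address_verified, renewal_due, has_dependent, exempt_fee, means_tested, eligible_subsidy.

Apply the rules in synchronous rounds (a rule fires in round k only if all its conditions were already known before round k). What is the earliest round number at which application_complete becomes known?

5

Round 1 — (2), (5), (6), (9), (11), derive notify_finance, income_below_cap, has_valid_id, over_18, citizen.
Round 2 — (8), (10), derive age_verified, tax_filed.
Round 3 — (1), derive case_approved.
Round 4 — (4), derive eligible_tier1.
Round 5 — (3), (7), derive priority_flag, application_complete.
application_complete first appears in round 5.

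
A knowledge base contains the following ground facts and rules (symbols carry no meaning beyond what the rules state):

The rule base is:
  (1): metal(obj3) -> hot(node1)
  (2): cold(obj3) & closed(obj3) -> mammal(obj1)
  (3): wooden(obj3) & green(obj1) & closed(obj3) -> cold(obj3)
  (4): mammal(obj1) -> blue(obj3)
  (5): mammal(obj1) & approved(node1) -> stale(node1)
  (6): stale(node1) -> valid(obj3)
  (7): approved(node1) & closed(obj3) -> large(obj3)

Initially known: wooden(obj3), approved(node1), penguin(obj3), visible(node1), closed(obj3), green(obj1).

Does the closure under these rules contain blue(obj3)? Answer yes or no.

Round 1: (3) [wooden(obj3) & green(obj1) & closed(obj3) -> cold(obj3)]; (7) [approved(node1) & closed(obj3) -> large(obj3)]. Adds cold(obj3), large(obj3).
Round 2: (2) [cold(obj3) & closed(obj3) -> mammal(obj1)]. Adds mammal(obj1).
Round 3: (4) [mammal(obj1) -> blue(obj3)]; (5) [mammal(obj1) & approved(node1) -> stale(node1)]. Adds blue(obj3), stale(node1).
Round 4: (6) [stale(node1) -> valid(obj3)]. Adds valid(obj3).
blue(obj3) appears in round 3, so it is derivable.

yes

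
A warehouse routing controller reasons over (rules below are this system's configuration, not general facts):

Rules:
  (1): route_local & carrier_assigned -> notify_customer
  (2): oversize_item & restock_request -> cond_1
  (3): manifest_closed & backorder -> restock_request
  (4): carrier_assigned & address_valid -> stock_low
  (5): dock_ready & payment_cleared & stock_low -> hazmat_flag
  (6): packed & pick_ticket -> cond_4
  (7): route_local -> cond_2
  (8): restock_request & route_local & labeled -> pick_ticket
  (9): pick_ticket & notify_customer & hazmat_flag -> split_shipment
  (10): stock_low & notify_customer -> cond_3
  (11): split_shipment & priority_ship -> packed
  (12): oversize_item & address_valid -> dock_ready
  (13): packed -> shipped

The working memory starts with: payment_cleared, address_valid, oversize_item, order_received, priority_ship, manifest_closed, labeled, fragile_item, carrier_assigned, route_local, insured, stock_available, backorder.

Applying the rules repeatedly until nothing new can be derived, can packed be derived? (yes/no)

Round 1 — (1), (3), (4), (7), (12), derive notify_customer, restock_request, stock_low, cond_2, dock_ready.
Round 2 — (2), (5), (8), (10), derive cond_1, hazmat_flag, pick_ticket, cond_3.
Round 3 — (9), derive split_shipment.
Round 4 — (11), derive packed.
Round 5 — (6), (13), derive cond_4, shipped.
packed appears in round 4, so it is derivable.

yes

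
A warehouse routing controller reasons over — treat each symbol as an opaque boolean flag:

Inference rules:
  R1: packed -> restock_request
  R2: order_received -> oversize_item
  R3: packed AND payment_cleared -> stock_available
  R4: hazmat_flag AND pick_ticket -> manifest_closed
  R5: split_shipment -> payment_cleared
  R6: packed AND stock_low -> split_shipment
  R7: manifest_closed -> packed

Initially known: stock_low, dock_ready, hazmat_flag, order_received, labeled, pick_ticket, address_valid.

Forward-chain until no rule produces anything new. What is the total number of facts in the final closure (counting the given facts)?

Round 1: R2 [order_received -> oversize_item]; R4 [hazmat_flag AND pick_ticket -> manifest_closed]. New: oversize_item, manifest_closed.
Round 2: R7 [manifest_closed -> packed]. New: packed.
Round 3: R1 [packed -> restock_request]; R6 [packed AND stock_low -> split_shipment]. New: restock_request, split_shipment.
Round 4: R5 [split_shipment -> payment_cleared]. New: payment_cleared.
Round 5: R3 [packed AND payment_cleared -> stock_available]. New: stock_available.
Closure: {address_valid, dock_ready, hazmat_flag, labeled, manifest_closed, order_received, oversize_item, packed, payment_cleared, pick_ticket, restock_request, split_shipment, stock_available, stock_low} — 14 facts.

14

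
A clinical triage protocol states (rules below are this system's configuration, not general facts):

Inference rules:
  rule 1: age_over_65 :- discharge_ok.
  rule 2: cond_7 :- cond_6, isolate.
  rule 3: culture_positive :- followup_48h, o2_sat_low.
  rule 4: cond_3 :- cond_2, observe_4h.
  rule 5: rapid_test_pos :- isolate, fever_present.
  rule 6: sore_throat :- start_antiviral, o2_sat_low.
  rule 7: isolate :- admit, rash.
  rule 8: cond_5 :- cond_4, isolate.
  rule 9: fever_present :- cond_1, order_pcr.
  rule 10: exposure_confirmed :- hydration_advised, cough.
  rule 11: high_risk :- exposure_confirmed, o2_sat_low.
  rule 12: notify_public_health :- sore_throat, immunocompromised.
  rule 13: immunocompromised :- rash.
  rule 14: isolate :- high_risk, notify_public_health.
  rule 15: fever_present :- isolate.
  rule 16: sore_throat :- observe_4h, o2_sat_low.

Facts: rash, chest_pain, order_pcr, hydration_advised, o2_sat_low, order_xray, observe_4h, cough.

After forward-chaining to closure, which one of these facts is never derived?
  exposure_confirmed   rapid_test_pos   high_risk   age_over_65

age_over_65

[1] rule 10 [exposure_confirmed :- hydration_advised, cough.]; rule 13 [immunocompromised :- rash.]; rule 16 [sore_throat :- observe_4h, o2_sat_low.]. ⇒ new: exposure_confirmed, immunocompromised, sore_throat.
[2] rule 11 [high_risk :- exposure_confirmed, o2_sat_low.]; rule 12 [notify_public_health :- sore_throat, immunocompromised.]. ⇒ new: high_risk, notify_public_health.
[3] rule 14 [isolate :- high_risk, notify_public_health.]. ⇒ new: isolate.
[4] rule 15 [fever_present :- isolate.]. ⇒ new: fever_present.
[5] rule 5 [rapid_test_pos :- isolate, fever_present.]. ⇒ new: rapid_test_pos.
Derived: exposure_confirmed (round 1), high_risk (round 2), rapid_test_pos (round 5). age_over_65 never appears in any round.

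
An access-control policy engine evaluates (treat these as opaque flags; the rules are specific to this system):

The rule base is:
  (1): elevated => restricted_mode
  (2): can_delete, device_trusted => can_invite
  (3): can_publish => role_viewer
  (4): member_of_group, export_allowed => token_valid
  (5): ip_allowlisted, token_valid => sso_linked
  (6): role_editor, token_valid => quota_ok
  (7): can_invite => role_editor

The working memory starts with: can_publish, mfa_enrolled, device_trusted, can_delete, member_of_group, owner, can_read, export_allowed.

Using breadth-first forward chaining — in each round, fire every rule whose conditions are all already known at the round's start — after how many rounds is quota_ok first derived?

Round 1: (2) [can_delete, device_trusted => can_invite]; (3) [can_publish => role_viewer]; (4) [member_of_group, export_allowed => token_valid]. Adds can_invite, role_viewer, token_valid.
Round 2: (7) [can_invite => role_editor]. Adds role_editor.
Round 3: (6) [role_editor, token_valid => quota_ok]. Adds quota_ok.
quota_ok first appears in round 3.

3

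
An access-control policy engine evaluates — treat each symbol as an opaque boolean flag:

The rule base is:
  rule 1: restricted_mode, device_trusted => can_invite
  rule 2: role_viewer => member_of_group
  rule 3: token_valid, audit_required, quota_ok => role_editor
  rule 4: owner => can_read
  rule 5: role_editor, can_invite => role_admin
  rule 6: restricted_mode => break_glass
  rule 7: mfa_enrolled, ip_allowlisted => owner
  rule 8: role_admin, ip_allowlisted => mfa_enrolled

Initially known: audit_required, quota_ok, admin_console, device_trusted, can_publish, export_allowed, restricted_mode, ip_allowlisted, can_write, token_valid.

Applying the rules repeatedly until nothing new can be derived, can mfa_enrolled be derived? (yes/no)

Round 1: rule 1 [restricted_mode, device_trusted => can_invite]; rule 3 [token_valid, audit_required, quota_ok => role_editor]; rule 6 [restricted_mode => break_glass]. Adds can_invite, role_editor, break_glass.
Round 2: rule 5 [role_editor, can_invite => role_admin]. Adds role_admin.
Round 3: rule 8 [role_admin, ip_allowlisted => mfa_enrolled]. Adds mfa_enrolled.
Round 4: rule 7 [mfa_enrolled, ip_allowlisted => owner]. Adds owner.
Round 5: rule 4 [owner => can_read]. Adds can_read.
mfa_enrolled appears in round 3, so it is derivable.

yes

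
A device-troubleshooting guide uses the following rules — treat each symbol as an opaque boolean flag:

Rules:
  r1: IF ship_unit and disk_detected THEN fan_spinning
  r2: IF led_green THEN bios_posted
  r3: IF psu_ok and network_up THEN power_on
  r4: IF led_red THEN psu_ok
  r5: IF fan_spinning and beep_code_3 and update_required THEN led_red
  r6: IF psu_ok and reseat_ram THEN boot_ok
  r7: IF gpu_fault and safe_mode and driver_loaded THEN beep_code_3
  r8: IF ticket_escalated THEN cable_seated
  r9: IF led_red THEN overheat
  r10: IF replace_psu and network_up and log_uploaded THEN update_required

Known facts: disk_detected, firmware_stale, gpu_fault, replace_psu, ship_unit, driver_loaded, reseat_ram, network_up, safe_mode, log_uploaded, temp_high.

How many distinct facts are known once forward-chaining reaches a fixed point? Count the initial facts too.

Round 1: r1 [IF ship_unit and disk_detected THEN fan_spinning]; r7 [IF gpu_fault and safe_mode and driver_loaded THEN beep_code_3]; r10 [IF replace_psu and network_up and log_uploaded THEN update_required]. New: fan_spinning, beep_code_3, update_required.
Round 2: r5 [IF fan_spinning and beep_code_3 and update_required THEN led_red]. New: led_red.
Round 3: r4 [IF led_red THEN psu_ok]; r9 [IF led_red THEN overheat]. New: psu_ok, overheat.
Round 4: r3 [IF psu_ok and network_up THEN power_on]; r6 [IF psu_ok and reseat_ram THEN boot_ok]. New: power_on, boot_ok.
Closure: {beep_code_3, boot_ok, disk_detected, driver_loaded, fan_spinning, firmware_stale, gpu_fault, led_red, log_uploaded, network_up, overheat, power_on, psu_ok, replace_psu, reseat_ram, safe_mode, ship_unit, temp_high, update_required} — 19 facts.

19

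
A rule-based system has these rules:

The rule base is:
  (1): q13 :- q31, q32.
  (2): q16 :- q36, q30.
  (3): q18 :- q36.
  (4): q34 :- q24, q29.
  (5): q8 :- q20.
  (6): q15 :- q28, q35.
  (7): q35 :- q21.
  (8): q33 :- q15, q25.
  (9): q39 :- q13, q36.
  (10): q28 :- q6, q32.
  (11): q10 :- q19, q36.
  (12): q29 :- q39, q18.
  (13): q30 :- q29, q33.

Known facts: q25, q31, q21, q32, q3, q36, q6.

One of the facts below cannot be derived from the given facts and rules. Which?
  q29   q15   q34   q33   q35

q34

Round 1: (1) [q13 :- q31, q32.]; (3) [q18 :- q36.]; (7) [q35 :- q21.]; (10) [q28 :- q6, q32.]. New: q13, q18, q35, q28.
Round 2: (6) [q15 :- q28, q35.]; (9) [q39 :- q13, q36.]. New: q15, q39.
Round 3: (8) [q33 :- q15, q25.]; (12) [q29 :- q39, q18.]. New: q33, q29.
Round 4: (13) [q30 :- q29, q33.]. New: q30.
Round 5: (2) [q16 :- q36, q30.]. New: q16.
Derived: q33 (round 3), q35 (round 1), q29 (round 3), q15 (round 2). q34 never appears in any round.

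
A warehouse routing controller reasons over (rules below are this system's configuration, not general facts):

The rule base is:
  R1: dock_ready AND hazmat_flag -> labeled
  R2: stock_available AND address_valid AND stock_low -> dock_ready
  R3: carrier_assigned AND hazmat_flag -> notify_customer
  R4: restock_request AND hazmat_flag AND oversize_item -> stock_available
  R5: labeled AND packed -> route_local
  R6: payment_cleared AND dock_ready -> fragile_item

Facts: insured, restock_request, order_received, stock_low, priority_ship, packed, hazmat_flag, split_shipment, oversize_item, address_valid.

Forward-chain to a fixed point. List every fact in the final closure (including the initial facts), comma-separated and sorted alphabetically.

Round 1 — R4, derive stock_available.
Round 2 — R2, derive dock_ready.
Round 3 — R1, derive labeled.
Round 4 — R5, derive route_local.

address_valid, dock_ready, hazmat_flag, insured, labeled, order_received, oversize_item, packed, priority_ship, restock_request, route_local, split_shipment, stock_available, stock_low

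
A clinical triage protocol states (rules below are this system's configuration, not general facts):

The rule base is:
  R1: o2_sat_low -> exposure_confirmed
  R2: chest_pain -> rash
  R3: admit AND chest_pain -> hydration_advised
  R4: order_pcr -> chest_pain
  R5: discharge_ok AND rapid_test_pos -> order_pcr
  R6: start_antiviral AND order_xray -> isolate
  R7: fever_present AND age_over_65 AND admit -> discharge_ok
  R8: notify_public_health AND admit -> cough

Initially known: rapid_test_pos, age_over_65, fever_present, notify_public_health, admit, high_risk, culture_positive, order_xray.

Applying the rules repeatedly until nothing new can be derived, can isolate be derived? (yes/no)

Round 1: R7 [fever_present AND age_over_65 AND admit -> discharge_ok]; R8 [notify_public_health AND admit -> cough]. New: discharge_ok, cough.
Round 2: R5 [discharge_ok AND rapid_test_pos -> order_pcr]. New: order_pcr.
Round 3: R4 [order_pcr -> chest_pain]. New: chest_pain.
Round 4: R2 [chest_pain -> rash]; R3 [admit AND chest_pain -> hydration_advised]. New: rash, hydration_advised.
Fixed point reached. isolate is concluded only by R6; R6 needs start_antiviral (never derived).

no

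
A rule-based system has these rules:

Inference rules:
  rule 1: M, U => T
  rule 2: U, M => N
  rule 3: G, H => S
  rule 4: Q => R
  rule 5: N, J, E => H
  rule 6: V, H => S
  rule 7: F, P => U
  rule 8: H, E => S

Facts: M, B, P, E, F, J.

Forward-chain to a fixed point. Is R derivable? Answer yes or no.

Round 1: rule 7 [F, P => U]. New: U.
Round 2: rule 1 [M, U => T]; rule 2 [U, M => N]. New: T, N.
Round 3: rule 5 [N, J, E => H]. New: H.
Round 4: rule 8 [H, E => S]. New: S.
Fixed point reached. R is concluded only by rule 4; rule 4 needs Q (never derived).

no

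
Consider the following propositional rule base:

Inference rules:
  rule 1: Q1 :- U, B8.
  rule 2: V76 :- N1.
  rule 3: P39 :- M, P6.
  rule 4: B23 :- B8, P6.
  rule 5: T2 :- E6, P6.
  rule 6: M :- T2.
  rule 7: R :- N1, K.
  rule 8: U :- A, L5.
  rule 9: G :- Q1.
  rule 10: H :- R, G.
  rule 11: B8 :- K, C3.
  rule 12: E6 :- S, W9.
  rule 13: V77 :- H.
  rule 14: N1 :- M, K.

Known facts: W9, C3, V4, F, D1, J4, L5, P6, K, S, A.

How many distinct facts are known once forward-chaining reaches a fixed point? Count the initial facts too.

25

[1] rule 8 [U :- A, L5.]; rule 11 [B8 :- K, C3.]; rule 12 [E6 :- S, W9.]. ⇒ new: U, B8, E6.
[2] rule 1 [Q1 :- U, B8.]; rule 4 [B23 :- B8, P6.]; rule 5 [T2 :- E6, P6.]. ⇒ new: Q1, B23, T2.
[3] rule 6 [M :- T2.]; rule 9 [G :- Q1.]. ⇒ new: M, G.
[4] rule 3 [P39 :- M, P6.]; rule 14 [N1 :- M, K.]. ⇒ new: P39, N1.
[5] rule 2 [V76 :- N1.]; rule 7 [R :- N1, K.]. ⇒ new: V76, R.
[6] rule 10 [H :- R, G.]. ⇒ new: H.
[7] rule 13 [V77 :- H.]. ⇒ new: V77.
Closure: {A, B23, B8, C3, D1, E6, F, G, H, J4, K, L5, M, N1, P39, P6, Q1, R, S, T2, U, V4, V76, V77, W9} — 25 facts.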